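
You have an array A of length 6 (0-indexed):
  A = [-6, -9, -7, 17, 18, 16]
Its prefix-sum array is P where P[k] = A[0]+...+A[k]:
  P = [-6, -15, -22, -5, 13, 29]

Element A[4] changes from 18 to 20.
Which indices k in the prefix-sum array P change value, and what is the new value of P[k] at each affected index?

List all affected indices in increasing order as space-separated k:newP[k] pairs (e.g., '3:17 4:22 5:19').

P[k] = A[0] + ... + A[k]
P[k] includes A[4] iff k >= 4
Affected indices: 4, 5, ..., 5; delta = 2
  P[4]: 13 + 2 = 15
  P[5]: 29 + 2 = 31

Answer: 4:15 5:31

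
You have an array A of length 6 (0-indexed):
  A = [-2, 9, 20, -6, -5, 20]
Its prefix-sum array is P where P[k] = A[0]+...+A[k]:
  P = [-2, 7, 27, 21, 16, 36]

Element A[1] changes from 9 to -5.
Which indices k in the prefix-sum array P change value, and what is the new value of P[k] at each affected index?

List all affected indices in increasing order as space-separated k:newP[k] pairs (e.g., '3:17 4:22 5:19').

P[k] = A[0] + ... + A[k]
P[k] includes A[1] iff k >= 1
Affected indices: 1, 2, ..., 5; delta = -14
  P[1]: 7 + -14 = -7
  P[2]: 27 + -14 = 13
  P[3]: 21 + -14 = 7
  P[4]: 16 + -14 = 2
  P[5]: 36 + -14 = 22

Answer: 1:-7 2:13 3:7 4:2 5:22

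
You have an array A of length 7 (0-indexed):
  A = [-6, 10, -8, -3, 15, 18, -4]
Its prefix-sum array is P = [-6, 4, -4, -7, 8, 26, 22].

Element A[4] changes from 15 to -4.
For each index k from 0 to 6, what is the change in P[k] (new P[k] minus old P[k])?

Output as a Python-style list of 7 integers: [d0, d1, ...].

Answer: [0, 0, 0, 0, -19, -19, -19]

Derivation:
Element change: A[4] 15 -> -4, delta = -19
For k < 4: P[k] unchanged, delta_P[k] = 0
For k >= 4: P[k] shifts by exactly -19
Delta array: [0, 0, 0, 0, -19, -19, -19]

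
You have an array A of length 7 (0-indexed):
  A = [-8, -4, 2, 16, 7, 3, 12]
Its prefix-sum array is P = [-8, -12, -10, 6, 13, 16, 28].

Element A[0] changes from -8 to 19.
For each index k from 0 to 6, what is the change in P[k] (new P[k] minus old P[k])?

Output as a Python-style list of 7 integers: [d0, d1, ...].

Answer: [27, 27, 27, 27, 27, 27, 27]

Derivation:
Element change: A[0] -8 -> 19, delta = 27
For k < 0: P[k] unchanged, delta_P[k] = 0
For k >= 0: P[k] shifts by exactly 27
Delta array: [27, 27, 27, 27, 27, 27, 27]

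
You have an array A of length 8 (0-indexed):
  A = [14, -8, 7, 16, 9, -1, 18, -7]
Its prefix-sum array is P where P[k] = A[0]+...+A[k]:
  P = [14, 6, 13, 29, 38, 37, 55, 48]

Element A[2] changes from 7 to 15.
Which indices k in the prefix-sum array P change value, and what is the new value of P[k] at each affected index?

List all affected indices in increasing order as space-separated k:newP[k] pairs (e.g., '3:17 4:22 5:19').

Answer: 2:21 3:37 4:46 5:45 6:63 7:56

Derivation:
P[k] = A[0] + ... + A[k]
P[k] includes A[2] iff k >= 2
Affected indices: 2, 3, ..., 7; delta = 8
  P[2]: 13 + 8 = 21
  P[3]: 29 + 8 = 37
  P[4]: 38 + 8 = 46
  P[5]: 37 + 8 = 45
  P[6]: 55 + 8 = 63
  P[7]: 48 + 8 = 56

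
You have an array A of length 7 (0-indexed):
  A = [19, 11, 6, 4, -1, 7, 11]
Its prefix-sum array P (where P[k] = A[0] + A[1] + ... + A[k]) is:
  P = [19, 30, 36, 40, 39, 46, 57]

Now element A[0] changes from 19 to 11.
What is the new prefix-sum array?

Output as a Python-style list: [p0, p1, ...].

Change: A[0] 19 -> 11, delta = -8
P[k] for k < 0: unchanged (A[0] not included)
P[k] for k >= 0: shift by delta = -8
  P[0] = 19 + -8 = 11
  P[1] = 30 + -8 = 22
  P[2] = 36 + -8 = 28
  P[3] = 40 + -8 = 32
  P[4] = 39 + -8 = 31
  P[5] = 46 + -8 = 38
  P[6] = 57 + -8 = 49

Answer: [11, 22, 28, 32, 31, 38, 49]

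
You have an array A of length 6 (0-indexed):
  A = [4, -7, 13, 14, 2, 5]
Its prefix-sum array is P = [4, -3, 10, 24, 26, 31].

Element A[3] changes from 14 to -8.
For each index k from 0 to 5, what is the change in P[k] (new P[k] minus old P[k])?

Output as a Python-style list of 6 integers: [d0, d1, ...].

Element change: A[3] 14 -> -8, delta = -22
For k < 3: P[k] unchanged, delta_P[k] = 0
For k >= 3: P[k] shifts by exactly -22
Delta array: [0, 0, 0, -22, -22, -22]

Answer: [0, 0, 0, -22, -22, -22]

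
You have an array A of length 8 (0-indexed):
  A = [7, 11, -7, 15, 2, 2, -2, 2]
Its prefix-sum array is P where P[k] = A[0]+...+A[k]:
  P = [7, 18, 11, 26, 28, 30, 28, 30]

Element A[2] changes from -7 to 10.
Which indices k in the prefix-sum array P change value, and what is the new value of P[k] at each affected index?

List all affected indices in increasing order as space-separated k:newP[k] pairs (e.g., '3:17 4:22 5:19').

Answer: 2:28 3:43 4:45 5:47 6:45 7:47

Derivation:
P[k] = A[0] + ... + A[k]
P[k] includes A[2] iff k >= 2
Affected indices: 2, 3, ..., 7; delta = 17
  P[2]: 11 + 17 = 28
  P[3]: 26 + 17 = 43
  P[4]: 28 + 17 = 45
  P[5]: 30 + 17 = 47
  P[6]: 28 + 17 = 45
  P[7]: 30 + 17 = 47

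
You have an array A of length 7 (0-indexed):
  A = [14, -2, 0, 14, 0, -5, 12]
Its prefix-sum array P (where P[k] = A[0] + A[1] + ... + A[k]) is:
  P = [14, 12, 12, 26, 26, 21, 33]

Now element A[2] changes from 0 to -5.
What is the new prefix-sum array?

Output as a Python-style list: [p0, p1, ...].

Answer: [14, 12, 7, 21, 21, 16, 28]

Derivation:
Change: A[2] 0 -> -5, delta = -5
P[k] for k < 2: unchanged (A[2] not included)
P[k] for k >= 2: shift by delta = -5
  P[0] = 14 + 0 = 14
  P[1] = 12 + 0 = 12
  P[2] = 12 + -5 = 7
  P[3] = 26 + -5 = 21
  P[4] = 26 + -5 = 21
  P[5] = 21 + -5 = 16
  P[6] = 33 + -5 = 28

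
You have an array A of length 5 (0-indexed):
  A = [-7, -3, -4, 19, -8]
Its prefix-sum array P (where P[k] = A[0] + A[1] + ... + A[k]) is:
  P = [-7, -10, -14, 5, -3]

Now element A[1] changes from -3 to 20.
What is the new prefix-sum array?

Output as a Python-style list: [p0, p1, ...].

Answer: [-7, 13, 9, 28, 20]

Derivation:
Change: A[1] -3 -> 20, delta = 23
P[k] for k < 1: unchanged (A[1] not included)
P[k] for k >= 1: shift by delta = 23
  P[0] = -7 + 0 = -7
  P[1] = -10 + 23 = 13
  P[2] = -14 + 23 = 9
  P[3] = 5 + 23 = 28
  P[4] = -3 + 23 = 20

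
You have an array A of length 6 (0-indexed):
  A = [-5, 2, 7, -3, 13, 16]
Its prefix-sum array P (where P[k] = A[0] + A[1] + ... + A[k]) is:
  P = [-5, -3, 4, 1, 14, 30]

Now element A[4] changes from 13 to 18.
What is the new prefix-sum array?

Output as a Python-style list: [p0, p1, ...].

Change: A[4] 13 -> 18, delta = 5
P[k] for k < 4: unchanged (A[4] not included)
P[k] for k >= 4: shift by delta = 5
  P[0] = -5 + 0 = -5
  P[1] = -3 + 0 = -3
  P[2] = 4 + 0 = 4
  P[3] = 1 + 0 = 1
  P[4] = 14 + 5 = 19
  P[5] = 30 + 5 = 35

Answer: [-5, -3, 4, 1, 19, 35]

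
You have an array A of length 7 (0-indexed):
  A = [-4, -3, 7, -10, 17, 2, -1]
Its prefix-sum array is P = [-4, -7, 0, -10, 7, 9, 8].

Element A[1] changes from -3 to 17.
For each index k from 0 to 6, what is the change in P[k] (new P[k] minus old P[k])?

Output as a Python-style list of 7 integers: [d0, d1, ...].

Answer: [0, 20, 20, 20, 20, 20, 20]

Derivation:
Element change: A[1] -3 -> 17, delta = 20
For k < 1: P[k] unchanged, delta_P[k] = 0
For k >= 1: P[k] shifts by exactly 20
Delta array: [0, 20, 20, 20, 20, 20, 20]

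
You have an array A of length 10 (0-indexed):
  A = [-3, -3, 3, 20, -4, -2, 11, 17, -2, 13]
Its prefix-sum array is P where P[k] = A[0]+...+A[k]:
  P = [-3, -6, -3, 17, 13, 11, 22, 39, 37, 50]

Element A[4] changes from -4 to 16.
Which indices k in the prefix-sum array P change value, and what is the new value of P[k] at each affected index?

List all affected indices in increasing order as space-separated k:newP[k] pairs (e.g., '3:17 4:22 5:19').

Answer: 4:33 5:31 6:42 7:59 8:57 9:70

Derivation:
P[k] = A[0] + ... + A[k]
P[k] includes A[4] iff k >= 4
Affected indices: 4, 5, ..., 9; delta = 20
  P[4]: 13 + 20 = 33
  P[5]: 11 + 20 = 31
  P[6]: 22 + 20 = 42
  P[7]: 39 + 20 = 59
  P[8]: 37 + 20 = 57
  P[9]: 50 + 20 = 70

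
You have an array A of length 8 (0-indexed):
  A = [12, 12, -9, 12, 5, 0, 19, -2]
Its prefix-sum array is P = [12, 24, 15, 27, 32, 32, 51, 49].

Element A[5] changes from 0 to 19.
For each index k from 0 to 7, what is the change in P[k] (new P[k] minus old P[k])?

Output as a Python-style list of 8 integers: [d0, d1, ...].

Answer: [0, 0, 0, 0, 0, 19, 19, 19]

Derivation:
Element change: A[5] 0 -> 19, delta = 19
For k < 5: P[k] unchanged, delta_P[k] = 0
For k >= 5: P[k] shifts by exactly 19
Delta array: [0, 0, 0, 0, 0, 19, 19, 19]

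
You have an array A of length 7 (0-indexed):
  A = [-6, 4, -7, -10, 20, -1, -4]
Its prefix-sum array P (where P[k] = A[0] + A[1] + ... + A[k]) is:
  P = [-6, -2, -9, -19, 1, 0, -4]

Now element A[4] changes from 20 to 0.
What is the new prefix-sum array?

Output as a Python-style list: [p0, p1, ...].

Answer: [-6, -2, -9, -19, -19, -20, -24]

Derivation:
Change: A[4] 20 -> 0, delta = -20
P[k] for k < 4: unchanged (A[4] not included)
P[k] for k >= 4: shift by delta = -20
  P[0] = -6 + 0 = -6
  P[1] = -2 + 0 = -2
  P[2] = -9 + 0 = -9
  P[3] = -19 + 0 = -19
  P[4] = 1 + -20 = -19
  P[5] = 0 + -20 = -20
  P[6] = -4 + -20 = -24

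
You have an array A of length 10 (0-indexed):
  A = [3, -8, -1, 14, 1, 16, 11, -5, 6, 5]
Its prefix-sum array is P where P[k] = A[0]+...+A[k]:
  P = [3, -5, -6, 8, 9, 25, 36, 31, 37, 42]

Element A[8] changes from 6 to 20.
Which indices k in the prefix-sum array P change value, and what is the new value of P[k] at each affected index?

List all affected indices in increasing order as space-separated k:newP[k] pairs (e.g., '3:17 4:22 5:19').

P[k] = A[0] + ... + A[k]
P[k] includes A[8] iff k >= 8
Affected indices: 8, 9, ..., 9; delta = 14
  P[8]: 37 + 14 = 51
  P[9]: 42 + 14 = 56

Answer: 8:51 9:56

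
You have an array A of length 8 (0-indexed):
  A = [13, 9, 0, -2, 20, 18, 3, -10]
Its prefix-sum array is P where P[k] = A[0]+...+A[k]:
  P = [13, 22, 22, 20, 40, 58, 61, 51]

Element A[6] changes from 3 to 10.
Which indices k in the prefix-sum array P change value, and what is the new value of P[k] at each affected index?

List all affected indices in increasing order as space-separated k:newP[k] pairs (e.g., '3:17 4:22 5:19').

P[k] = A[0] + ... + A[k]
P[k] includes A[6] iff k >= 6
Affected indices: 6, 7, ..., 7; delta = 7
  P[6]: 61 + 7 = 68
  P[7]: 51 + 7 = 58

Answer: 6:68 7:58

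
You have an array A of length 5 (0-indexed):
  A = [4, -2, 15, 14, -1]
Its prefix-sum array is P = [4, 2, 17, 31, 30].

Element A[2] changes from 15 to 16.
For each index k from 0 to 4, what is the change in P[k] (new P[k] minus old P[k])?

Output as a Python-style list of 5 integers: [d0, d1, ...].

Element change: A[2] 15 -> 16, delta = 1
For k < 2: P[k] unchanged, delta_P[k] = 0
For k >= 2: P[k] shifts by exactly 1
Delta array: [0, 0, 1, 1, 1]

Answer: [0, 0, 1, 1, 1]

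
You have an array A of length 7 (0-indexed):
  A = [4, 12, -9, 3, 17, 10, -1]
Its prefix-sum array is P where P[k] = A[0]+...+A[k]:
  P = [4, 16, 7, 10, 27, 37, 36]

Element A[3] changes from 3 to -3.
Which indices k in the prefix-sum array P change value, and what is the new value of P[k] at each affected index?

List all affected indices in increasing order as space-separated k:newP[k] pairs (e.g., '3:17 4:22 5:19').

P[k] = A[0] + ... + A[k]
P[k] includes A[3] iff k >= 3
Affected indices: 3, 4, ..., 6; delta = -6
  P[3]: 10 + -6 = 4
  P[4]: 27 + -6 = 21
  P[5]: 37 + -6 = 31
  P[6]: 36 + -6 = 30

Answer: 3:4 4:21 5:31 6:30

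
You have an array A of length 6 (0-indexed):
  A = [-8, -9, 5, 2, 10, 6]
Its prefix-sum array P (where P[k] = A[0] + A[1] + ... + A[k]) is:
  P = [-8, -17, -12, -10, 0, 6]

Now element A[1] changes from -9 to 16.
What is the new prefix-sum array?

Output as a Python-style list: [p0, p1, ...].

Change: A[1] -9 -> 16, delta = 25
P[k] for k < 1: unchanged (A[1] not included)
P[k] for k >= 1: shift by delta = 25
  P[0] = -8 + 0 = -8
  P[1] = -17 + 25 = 8
  P[2] = -12 + 25 = 13
  P[3] = -10 + 25 = 15
  P[4] = 0 + 25 = 25
  P[5] = 6 + 25 = 31

Answer: [-8, 8, 13, 15, 25, 31]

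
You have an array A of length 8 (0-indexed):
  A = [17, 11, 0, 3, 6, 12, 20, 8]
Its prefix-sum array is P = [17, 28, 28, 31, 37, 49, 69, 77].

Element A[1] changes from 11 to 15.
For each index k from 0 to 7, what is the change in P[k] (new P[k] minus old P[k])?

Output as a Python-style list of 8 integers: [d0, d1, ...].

Answer: [0, 4, 4, 4, 4, 4, 4, 4]

Derivation:
Element change: A[1] 11 -> 15, delta = 4
For k < 1: P[k] unchanged, delta_P[k] = 0
For k >= 1: P[k] shifts by exactly 4
Delta array: [0, 4, 4, 4, 4, 4, 4, 4]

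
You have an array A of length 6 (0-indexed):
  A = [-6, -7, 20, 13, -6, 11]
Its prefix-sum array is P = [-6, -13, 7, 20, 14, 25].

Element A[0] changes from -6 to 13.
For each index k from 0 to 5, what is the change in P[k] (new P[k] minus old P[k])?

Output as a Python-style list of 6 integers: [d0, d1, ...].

Element change: A[0] -6 -> 13, delta = 19
For k < 0: P[k] unchanged, delta_P[k] = 0
For k >= 0: P[k] shifts by exactly 19
Delta array: [19, 19, 19, 19, 19, 19]

Answer: [19, 19, 19, 19, 19, 19]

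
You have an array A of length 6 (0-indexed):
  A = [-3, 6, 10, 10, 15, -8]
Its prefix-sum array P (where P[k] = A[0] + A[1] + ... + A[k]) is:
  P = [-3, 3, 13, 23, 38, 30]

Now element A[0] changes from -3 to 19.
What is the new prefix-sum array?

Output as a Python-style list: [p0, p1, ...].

Change: A[0] -3 -> 19, delta = 22
P[k] for k < 0: unchanged (A[0] not included)
P[k] for k >= 0: shift by delta = 22
  P[0] = -3 + 22 = 19
  P[1] = 3 + 22 = 25
  P[2] = 13 + 22 = 35
  P[3] = 23 + 22 = 45
  P[4] = 38 + 22 = 60
  P[5] = 30 + 22 = 52

Answer: [19, 25, 35, 45, 60, 52]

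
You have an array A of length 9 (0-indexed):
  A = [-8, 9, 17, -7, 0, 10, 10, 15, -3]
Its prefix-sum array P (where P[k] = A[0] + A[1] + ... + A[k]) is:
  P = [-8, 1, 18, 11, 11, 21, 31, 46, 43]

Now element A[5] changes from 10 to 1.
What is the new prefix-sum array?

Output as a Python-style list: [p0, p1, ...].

Answer: [-8, 1, 18, 11, 11, 12, 22, 37, 34]

Derivation:
Change: A[5] 10 -> 1, delta = -9
P[k] for k < 5: unchanged (A[5] not included)
P[k] for k >= 5: shift by delta = -9
  P[0] = -8 + 0 = -8
  P[1] = 1 + 0 = 1
  P[2] = 18 + 0 = 18
  P[3] = 11 + 0 = 11
  P[4] = 11 + 0 = 11
  P[5] = 21 + -9 = 12
  P[6] = 31 + -9 = 22
  P[7] = 46 + -9 = 37
  P[8] = 43 + -9 = 34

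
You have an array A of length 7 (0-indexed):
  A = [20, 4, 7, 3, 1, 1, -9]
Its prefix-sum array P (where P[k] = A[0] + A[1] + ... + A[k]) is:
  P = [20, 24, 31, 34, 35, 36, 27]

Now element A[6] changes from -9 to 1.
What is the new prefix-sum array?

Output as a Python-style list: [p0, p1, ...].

Answer: [20, 24, 31, 34, 35, 36, 37]

Derivation:
Change: A[6] -9 -> 1, delta = 10
P[k] for k < 6: unchanged (A[6] not included)
P[k] for k >= 6: shift by delta = 10
  P[0] = 20 + 0 = 20
  P[1] = 24 + 0 = 24
  P[2] = 31 + 0 = 31
  P[3] = 34 + 0 = 34
  P[4] = 35 + 0 = 35
  P[5] = 36 + 0 = 36
  P[6] = 27 + 10 = 37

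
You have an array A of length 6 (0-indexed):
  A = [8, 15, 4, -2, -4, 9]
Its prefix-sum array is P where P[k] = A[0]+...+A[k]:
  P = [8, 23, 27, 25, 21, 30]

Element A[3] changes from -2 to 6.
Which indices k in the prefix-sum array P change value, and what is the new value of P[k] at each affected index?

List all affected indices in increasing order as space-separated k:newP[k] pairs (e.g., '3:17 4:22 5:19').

P[k] = A[0] + ... + A[k]
P[k] includes A[3] iff k >= 3
Affected indices: 3, 4, ..., 5; delta = 8
  P[3]: 25 + 8 = 33
  P[4]: 21 + 8 = 29
  P[5]: 30 + 8 = 38

Answer: 3:33 4:29 5:38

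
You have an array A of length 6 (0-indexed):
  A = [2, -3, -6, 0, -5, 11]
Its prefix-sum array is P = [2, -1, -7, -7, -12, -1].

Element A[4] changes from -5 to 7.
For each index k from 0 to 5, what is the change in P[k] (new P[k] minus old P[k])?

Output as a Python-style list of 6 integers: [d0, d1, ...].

Element change: A[4] -5 -> 7, delta = 12
For k < 4: P[k] unchanged, delta_P[k] = 0
For k >= 4: P[k] shifts by exactly 12
Delta array: [0, 0, 0, 0, 12, 12]

Answer: [0, 0, 0, 0, 12, 12]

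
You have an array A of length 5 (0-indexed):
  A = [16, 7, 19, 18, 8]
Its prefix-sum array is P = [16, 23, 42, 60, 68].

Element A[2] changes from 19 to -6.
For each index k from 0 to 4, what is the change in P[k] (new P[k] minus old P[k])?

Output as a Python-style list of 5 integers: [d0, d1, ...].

Element change: A[2] 19 -> -6, delta = -25
For k < 2: P[k] unchanged, delta_P[k] = 0
For k >= 2: P[k] shifts by exactly -25
Delta array: [0, 0, -25, -25, -25]

Answer: [0, 0, -25, -25, -25]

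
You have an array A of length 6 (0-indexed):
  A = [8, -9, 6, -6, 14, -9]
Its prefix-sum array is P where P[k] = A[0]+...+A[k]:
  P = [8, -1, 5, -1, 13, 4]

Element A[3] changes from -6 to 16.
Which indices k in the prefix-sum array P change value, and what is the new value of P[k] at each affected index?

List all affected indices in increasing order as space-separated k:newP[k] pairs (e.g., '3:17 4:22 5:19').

Answer: 3:21 4:35 5:26

Derivation:
P[k] = A[0] + ... + A[k]
P[k] includes A[3] iff k >= 3
Affected indices: 3, 4, ..., 5; delta = 22
  P[3]: -1 + 22 = 21
  P[4]: 13 + 22 = 35
  P[5]: 4 + 22 = 26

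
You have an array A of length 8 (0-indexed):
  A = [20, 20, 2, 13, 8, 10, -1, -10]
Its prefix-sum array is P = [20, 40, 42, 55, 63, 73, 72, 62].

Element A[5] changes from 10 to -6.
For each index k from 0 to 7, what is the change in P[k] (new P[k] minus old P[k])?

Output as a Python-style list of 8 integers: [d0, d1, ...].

Element change: A[5] 10 -> -6, delta = -16
For k < 5: P[k] unchanged, delta_P[k] = 0
For k >= 5: P[k] shifts by exactly -16
Delta array: [0, 0, 0, 0, 0, -16, -16, -16]

Answer: [0, 0, 0, 0, 0, -16, -16, -16]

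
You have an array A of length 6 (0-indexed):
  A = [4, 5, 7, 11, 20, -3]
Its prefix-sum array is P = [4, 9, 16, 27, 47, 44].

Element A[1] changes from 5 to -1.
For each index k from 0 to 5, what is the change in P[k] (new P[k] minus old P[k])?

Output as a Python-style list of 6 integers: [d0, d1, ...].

Element change: A[1] 5 -> -1, delta = -6
For k < 1: P[k] unchanged, delta_P[k] = 0
For k >= 1: P[k] shifts by exactly -6
Delta array: [0, -6, -6, -6, -6, -6]

Answer: [0, -6, -6, -6, -6, -6]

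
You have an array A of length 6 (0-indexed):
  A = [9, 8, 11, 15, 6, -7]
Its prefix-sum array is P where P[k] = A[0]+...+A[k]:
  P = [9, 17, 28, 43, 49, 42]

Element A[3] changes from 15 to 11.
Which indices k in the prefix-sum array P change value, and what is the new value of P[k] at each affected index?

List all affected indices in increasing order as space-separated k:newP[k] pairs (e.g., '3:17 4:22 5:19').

P[k] = A[0] + ... + A[k]
P[k] includes A[3] iff k >= 3
Affected indices: 3, 4, ..., 5; delta = -4
  P[3]: 43 + -4 = 39
  P[4]: 49 + -4 = 45
  P[5]: 42 + -4 = 38

Answer: 3:39 4:45 5:38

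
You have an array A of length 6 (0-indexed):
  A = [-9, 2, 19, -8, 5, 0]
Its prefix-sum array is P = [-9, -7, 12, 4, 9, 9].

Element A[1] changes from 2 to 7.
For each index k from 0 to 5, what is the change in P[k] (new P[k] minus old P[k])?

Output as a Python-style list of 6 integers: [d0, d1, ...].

Element change: A[1] 2 -> 7, delta = 5
For k < 1: P[k] unchanged, delta_P[k] = 0
For k >= 1: P[k] shifts by exactly 5
Delta array: [0, 5, 5, 5, 5, 5]

Answer: [0, 5, 5, 5, 5, 5]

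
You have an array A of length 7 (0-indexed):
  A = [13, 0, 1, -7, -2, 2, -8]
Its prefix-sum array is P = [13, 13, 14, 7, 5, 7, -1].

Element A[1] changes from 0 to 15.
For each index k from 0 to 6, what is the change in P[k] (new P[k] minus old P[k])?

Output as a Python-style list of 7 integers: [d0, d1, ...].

Element change: A[1] 0 -> 15, delta = 15
For k < 1: P[k] unchanged, delta_P[k] = 0
For k >= 1: P[k] shifts by exactly 15
Delta array: [0, 15, 15, 15, 15, 15, 15]

Answer: [0, 15, 15, 15, 15, 15, 15]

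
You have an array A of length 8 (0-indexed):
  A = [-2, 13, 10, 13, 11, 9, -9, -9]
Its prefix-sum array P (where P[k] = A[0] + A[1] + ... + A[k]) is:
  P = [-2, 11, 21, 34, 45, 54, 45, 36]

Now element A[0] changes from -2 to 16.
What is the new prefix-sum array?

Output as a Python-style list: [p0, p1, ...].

Change: A[0] -2 -> 16, delta = 18
P[k] for k < 0: unchanged (A[0] not included)
P[k] for k >= 0: shift by delta = 18
  P[0] = -2 + 18 = 16
  P[1] = 11 + 18 = 29
  P[2] = 21 + 18 = 39
  P[3] = 34 + 18 = 52
  P[4] = 45 + 18 = 63
  P[5] = 54 + 18 = 72
  P[6] = 45 + 18 = 63
  P[7] = 36 + 18 = 54

Answer: [16, 29, 39, 52, 63, 72, 63, 54]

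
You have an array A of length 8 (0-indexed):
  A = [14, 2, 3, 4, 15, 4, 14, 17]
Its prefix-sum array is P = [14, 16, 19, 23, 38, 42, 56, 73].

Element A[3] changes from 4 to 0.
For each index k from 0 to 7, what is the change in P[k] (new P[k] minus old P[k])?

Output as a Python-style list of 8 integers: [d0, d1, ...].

Element change: A[3] 4 -> 0, delta = -4
For k < 3: P[k] unchanged, delta_P[k] = 0
For k >= 3: P[k] shifts by exactly -4
Delta array: [0, 0, 0, -4, -4, -4, -4, -4]

Answer: [0, 0, 0, -4, -4, -4, -4, -4]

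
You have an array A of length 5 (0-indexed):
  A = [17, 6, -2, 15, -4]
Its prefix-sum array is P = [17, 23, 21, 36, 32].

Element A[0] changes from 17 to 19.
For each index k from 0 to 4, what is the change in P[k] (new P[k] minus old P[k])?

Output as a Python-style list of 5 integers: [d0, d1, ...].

Answer: [2, 2, 2, 2, 2]

Derivation:
Element change: A[0] 17 -> 19, delta = 2
For k < 0: P[k] unchanged, delta_P[k] = 0
For k >= 0: P[k] shifts by exactly 2
Delta array: [2, 2, 2, 2, 2]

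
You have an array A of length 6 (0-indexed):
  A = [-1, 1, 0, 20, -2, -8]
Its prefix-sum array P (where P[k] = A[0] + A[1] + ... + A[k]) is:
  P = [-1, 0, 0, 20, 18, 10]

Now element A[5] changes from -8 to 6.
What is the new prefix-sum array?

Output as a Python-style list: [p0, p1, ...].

Answer: [-1, 0, 0, 20, 18, 24]

Derivation:
Change: A[5] -8 -> 6, delta = 14
P[k] for k < 5: unchanged (A[5] not included)
P[k] for k >= 5: shift by delta = 14
  P[0] = -1 + 0 = -1
  P[1] = 0 + 0 = 0
  P[2] = 0 + 0 = 0
  P[3] = 20 + 0 = 20
  P[4] = 18 + 0 = 18
  P[5] = 10 + 14 = 24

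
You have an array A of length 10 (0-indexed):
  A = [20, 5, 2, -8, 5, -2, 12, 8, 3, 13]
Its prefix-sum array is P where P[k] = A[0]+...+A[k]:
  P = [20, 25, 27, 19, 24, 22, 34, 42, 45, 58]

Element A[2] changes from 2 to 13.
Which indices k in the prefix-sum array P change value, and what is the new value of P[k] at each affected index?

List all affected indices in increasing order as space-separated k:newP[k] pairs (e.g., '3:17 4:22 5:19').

P[k] = A[0] + ... + A[k]
P[k] includes A[2] iff k >= 2
Affected indices: 2, 3, ..., 9; delta = 11
  P[2]: 27 + 11 = 38
  P[3]: 19 + 11 = 30
  P[4]: 24 + 11 = 35
  P[5]: 22 + 11 = 33
  P[6]: 34 + 11 = 45
  P[7]: 42 + 11 = 53
  P[8]: 45 + 11 = 56
  P[9]: 58 + 11 = 69

Answer: 2:38 3:30 4:35 5:33 6:45 7:53 8:56 9:69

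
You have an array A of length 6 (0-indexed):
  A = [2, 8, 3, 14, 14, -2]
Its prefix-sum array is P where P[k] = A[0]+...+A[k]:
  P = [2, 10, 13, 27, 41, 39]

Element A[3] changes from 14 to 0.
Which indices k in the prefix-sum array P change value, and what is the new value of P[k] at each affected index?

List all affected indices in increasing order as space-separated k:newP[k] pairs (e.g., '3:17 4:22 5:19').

P[k] = A[0] + ... + A[k]
P[k] includes A[3] iff k >= 3
Affected indices: 3, 4, ..., 5; delta = -14
  P[3]: 27 + -14 = 13
  P[4]: 41 + -14 = 27
  P[5]: 39 + -14 = 25

Answer: 3:13 4:27 5:25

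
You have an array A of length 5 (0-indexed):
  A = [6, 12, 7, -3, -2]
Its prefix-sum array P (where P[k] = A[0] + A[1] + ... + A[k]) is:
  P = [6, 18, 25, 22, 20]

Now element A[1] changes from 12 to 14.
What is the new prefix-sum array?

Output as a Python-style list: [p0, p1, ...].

Answer: [6, 20, 27, 24, 22]

Derivation:
Change: A[1] 12 -> 14, delta = 2
P[k] for k < 1: unchanged (A[1] not included)
P[k] for k >= 1: shift by delta = 2
  P[0] = 6 + 0 = 6
  P[1] = 18 + 2 = 20
  P[2] = 25 + 2 = 27
  P[3] = 22 + 2 = 24
  P[4] = 20 + 2 = 22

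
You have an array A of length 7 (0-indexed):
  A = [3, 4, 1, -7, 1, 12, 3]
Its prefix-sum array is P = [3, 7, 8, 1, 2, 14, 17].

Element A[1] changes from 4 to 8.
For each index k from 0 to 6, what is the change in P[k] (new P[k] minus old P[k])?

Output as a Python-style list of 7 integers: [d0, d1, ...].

Element change: A[1] 4 -> 8, delta = 4
For k < 1: P[k] unchanged, delta_P[k] = 0
For k >= 1: P[k] shifts by exactly 4
Delta array: [0, 4, 4, 4, 4, 4, 4]

Answer: [0, 4, 4, 4, 4, 4, 4]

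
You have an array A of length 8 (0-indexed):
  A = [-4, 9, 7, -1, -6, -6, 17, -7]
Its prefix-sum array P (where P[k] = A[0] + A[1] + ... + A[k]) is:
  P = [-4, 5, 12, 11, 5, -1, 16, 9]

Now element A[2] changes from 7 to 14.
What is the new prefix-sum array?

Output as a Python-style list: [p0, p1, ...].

Change: A[2] 7 -> 14, delta = 7
P[k] for k < 2: unchanged (A[2] not included)
P[k] for k >= 2: shift by delta = 7
  P[0] = -4 + 0 = -4
  P[1] = 5 + 0 = 5
  P[2] = 12 + 7 = 19
  P[3] = 11 + 7 = 18
  P[4] = 5 + 7 = 12
  P[5] = -1 + 7 = 6
  P[6] = 16 + 7 = 23
  P[7] = 9 + 7 = 16

Answer: [-4, 5, 19, 18, 12, 6, 23, 16]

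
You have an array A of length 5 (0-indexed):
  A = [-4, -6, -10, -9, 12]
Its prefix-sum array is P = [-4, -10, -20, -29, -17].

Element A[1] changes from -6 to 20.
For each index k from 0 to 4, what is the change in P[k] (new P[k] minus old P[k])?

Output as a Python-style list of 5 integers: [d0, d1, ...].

Element change: A[1] -6 -> 20, delta = 26
For k < 1: P[k] unchanged, delta_P[k] = 0
For k >= 1: P[k] shifts by exactly 26
Delta array: [0, 26, 26, 26, 26]

Answer: [0, 26, 26, 26, 26]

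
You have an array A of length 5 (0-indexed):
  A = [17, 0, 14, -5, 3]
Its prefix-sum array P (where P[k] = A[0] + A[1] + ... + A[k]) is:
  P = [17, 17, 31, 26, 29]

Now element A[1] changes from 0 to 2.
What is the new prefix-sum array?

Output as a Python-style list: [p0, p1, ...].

Change: A[1] 0 -> 2, delta = 2
P[k] for k < 1: unchanged (A[1] not included)
P[k] for k >= 1: shift by delta = 2
  P[0] = 17 + 0 = 17
  P[1] = 17 + 2 = 19
  P[2] = 31 + 2 = 33
  P[3] = 26 + 2 = 28
  P[4] = 29 + 2 = 31

Answer: [17, 19, 33, 28, 31]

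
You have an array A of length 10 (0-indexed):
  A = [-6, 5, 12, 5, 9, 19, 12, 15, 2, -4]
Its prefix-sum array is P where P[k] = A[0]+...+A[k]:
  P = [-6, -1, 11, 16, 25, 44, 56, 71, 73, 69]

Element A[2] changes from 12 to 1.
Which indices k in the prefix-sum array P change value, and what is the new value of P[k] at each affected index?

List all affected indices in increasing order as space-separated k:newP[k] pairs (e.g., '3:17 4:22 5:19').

P[k] = A[0] + ... + A[k]
P[k] includes A[2] iff k >= 2
Affected indices: 2, 3, ..., 9; delta = -11
  P[2]: 11 + -11 = 0
  P[3]: 16 + -11 = 5
  P[4]: 25 + -11 = 14
  P[5]: 44 + -11 = 33
  P[6]: 56 + -11 = 45
  P[7]: 71 + -11 = 60
  P[8]: 73 + -11 = 62
  P[9]: 69 + -11 = 58

Answer: 2:0 3:5 4:14 5:33 6:45 7:60 8:62 9:58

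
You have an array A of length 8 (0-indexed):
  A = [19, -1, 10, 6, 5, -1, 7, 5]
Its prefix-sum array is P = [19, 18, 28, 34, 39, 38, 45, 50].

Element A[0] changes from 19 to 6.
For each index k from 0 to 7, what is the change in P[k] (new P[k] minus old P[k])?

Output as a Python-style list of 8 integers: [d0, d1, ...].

Element change: A[0] 19 -> 6, delta = -13
For k < 0: P[k] unchanged, delta_P[k] = 0
For k >= 0: P[k] shifts by exactly -13
Delta array: [-13, -13, -13, -13, -13, -13, -13, -13]

Answer: [-13, -13, -13, -13, -13, -13, -13, -13]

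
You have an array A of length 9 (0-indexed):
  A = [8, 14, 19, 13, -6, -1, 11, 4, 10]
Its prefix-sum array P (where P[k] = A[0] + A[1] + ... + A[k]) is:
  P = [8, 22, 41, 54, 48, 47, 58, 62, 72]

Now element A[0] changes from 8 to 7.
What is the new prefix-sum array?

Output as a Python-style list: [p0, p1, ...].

Change: A[0] 8 -> 7, delta = -1
P[k] for k < 0: unchanged (A[0] not included)
P[k] for k >= 0: shift by delta = -1
  P[0] = 8 + -1 = 7
  P[1] = 22 + -1 = 21
  P[2] = 41 + -1 = 40
  P[3] = 54 + -1 = 53
  P[4] = 48 + -1 = 47
  P[5] = 47 + -1 = 46
  P[6] = 58 + -1 = 57
  P[7] = 62 + -1 = 61
  P[8] = 72 + -1 = 71

Answer: [7, 21, 40, 53, 47, 46, 57, 61, 71]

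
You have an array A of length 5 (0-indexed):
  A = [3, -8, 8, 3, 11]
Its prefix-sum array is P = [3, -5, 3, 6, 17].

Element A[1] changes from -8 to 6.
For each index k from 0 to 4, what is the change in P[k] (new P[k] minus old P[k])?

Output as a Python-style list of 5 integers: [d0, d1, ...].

Answer: [0, 14, 14, 14, 14]

Derivation:
Element change: A[1] -8 -> 6, delta = 14
For k < 1: P[k] unchanged, delta_P[k] = 0
For k >= 1: P[k] shifts by exactly 14
Delta array: [0, 14, 14, 14, 14]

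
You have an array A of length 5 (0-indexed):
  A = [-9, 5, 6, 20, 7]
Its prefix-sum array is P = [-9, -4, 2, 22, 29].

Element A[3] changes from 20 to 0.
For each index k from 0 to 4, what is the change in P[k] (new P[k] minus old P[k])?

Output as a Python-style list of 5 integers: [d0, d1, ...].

Answer: [0, 0, 0, -20, -20]

Derivation:
Element change: A[3] 20 -> 0, delta = -20
For k < 3: P[k] unchanged, delta_P[k] = 0
For k >= 3: P[k] shifts by exactly -20
Delta array: [0, 0, 0, -20, -20]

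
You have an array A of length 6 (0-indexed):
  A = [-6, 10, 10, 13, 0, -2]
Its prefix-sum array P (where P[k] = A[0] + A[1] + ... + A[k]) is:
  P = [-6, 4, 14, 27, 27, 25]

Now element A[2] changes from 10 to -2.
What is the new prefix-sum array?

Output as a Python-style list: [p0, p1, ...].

Change: A[2] 10 -> -2, delta = -12
P[k] for k < 2: unchanged (A[2] not included)
P[k] for k >= 2: shift by delta = -12
  P[0] = -6 + 0 = -6
  P[1] = 4 + 0 = 4
  P[2] = 14 + -12 = 2
  P[3] = 27 + -12 = 15
  P[4] = 27 + -12 = 15
  P[5] = 25 + -12 = 13

Answer: [-6, 4, 2, 15, 15, 13]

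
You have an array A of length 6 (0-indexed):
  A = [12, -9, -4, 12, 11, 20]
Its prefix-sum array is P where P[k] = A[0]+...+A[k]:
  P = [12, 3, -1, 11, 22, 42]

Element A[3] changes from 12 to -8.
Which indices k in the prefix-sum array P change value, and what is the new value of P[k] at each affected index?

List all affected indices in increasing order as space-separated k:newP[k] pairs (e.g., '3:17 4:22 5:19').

Answer: 3:-9 4:2 5:22

Derivation:
P[k] = A[0] + ... + A[k]
P[k] includes A[3] iff k >= 3
Affected indices: 3, 4, ..., 5; delta = -20
  P[3]: 11 + -20 = -9
  P[4]: 22 + -20 = 2
  P[5]: 42 + -20 = 22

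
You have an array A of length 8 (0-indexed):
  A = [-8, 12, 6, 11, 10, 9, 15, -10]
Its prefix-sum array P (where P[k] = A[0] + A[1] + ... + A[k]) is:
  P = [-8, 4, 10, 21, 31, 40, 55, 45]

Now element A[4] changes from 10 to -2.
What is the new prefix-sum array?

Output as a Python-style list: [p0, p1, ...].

Answer: [-8, 4, 10, 21, 19, 28, 43, 33]

Derivation:
Change: A[4] 10 -> -2, delta = -12
P[k] for k < 4: unchanged (A[4] not included)
P[k] for k >= 4: shift by delta = -12
  P[0] = -8 + 0 = -8
  P[1] = 4 + 0 = 4
  P[2] = 10 + 0 = 10
  P[3] = 21 + 0 = 21
  P[4] = 31 + -12 = 19
  P[5] = 40 + -12 = 28
  P[6] = 55 + -12 = 43
  P[7] = 45 + -12 = 33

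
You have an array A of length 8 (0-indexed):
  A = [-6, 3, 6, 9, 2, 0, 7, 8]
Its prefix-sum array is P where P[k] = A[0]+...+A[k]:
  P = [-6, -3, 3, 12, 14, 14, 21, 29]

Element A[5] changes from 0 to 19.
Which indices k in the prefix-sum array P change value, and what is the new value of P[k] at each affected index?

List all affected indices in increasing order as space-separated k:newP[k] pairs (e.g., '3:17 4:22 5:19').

Answer: 5:33 6:40 7:48

Derivation:
P[k] = A[0] + ... + A[k]
P[k] includes A[5] iff k >= 5
Affected indices: 5, 6, ..., 7; delta = 19
  P[5]: 14 + 19 = 33
  P[6]: 21 + 19 = 40
  P[7]: 29 + 19 = 48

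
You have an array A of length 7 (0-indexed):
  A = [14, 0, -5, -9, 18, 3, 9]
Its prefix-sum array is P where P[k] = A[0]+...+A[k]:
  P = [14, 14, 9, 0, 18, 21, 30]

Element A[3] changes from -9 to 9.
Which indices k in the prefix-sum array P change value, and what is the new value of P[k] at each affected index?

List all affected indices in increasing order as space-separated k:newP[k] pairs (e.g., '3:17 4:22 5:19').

Answer: 3:18 4:36 5:39 6:48

Derivation:
P[k] = A[0] + ... + A[k]
P[k] includes A[3] iff k >= 3
Affected indices: 3, 4, ..., 6; delta = 18
  P[3]: 0 + 18 = 18
  P[4]: 18 + 18 = 36
  P[5]: 21 + 18 = 39
  P[6]: 30 + 18 = 48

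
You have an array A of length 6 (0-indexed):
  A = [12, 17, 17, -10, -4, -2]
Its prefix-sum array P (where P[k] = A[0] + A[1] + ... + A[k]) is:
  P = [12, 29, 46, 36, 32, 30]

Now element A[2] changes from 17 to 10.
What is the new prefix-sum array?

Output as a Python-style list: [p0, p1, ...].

Answer: [12, 29, 39, 29, 25, 23]

Derivation:
Change: A[2] 17 -> 10, delta = -7
P[k] for k < 2: unchanged (A[2] not included)
P[k] for k >= 2: shift by delta = -7
  P[0] = 12 + 0 = 12
  P[1] = 29 + 0 = 29
  P[2] = 46 + -7 = 39
  P[3] = 36 + -7 = 29
  P[4] = 32 + -7 = 25
  P[5] = 30 + -7 = 23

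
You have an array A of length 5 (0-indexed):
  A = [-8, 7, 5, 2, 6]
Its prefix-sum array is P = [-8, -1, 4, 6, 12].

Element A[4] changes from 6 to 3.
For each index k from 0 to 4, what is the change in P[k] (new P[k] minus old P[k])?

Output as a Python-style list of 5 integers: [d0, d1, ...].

Element change: A[4] 6 -> 3, delta = -3
For k < 4: P[k] unchanged, delta_P[k] = 0
For k >= 4: P[k] shifts by exactly -3
Delta array: [0, 0, 0, 0, -3]

Answer: [0, 0, 0, 0, -3]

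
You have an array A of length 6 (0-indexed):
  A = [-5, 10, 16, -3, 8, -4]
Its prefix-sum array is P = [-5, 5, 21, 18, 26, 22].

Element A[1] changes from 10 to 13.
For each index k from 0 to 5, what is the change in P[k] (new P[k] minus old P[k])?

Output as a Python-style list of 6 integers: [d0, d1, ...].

Element change: A[1] 10 -> 13, delta = 3
For k < 1: P[k] unchanged, delta_P[k] = 0
For k >= 1: P[k] shifts by exactly 3
Delta array: [0, 3, 3, 3, 3, 3]

Answer: [0, 3, 3, 3, 3, 3]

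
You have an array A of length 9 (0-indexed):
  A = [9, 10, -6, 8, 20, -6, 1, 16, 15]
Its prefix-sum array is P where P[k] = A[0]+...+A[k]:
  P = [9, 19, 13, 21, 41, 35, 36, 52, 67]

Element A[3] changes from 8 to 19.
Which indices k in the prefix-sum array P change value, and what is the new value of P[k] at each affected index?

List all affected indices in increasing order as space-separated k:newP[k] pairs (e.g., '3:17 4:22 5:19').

Answer: 3:32 4:52 5:46 6:47 7:63 8:78

Derivation:
P[k] = A[0] + ... + A[k]
P[k] includes A[3] iff k >= 3
Affected indices: 3, 4, ..., 8; delta = 11
  P[3]: 21 + 11 = 32
  P[4]: 41 + 11 = 52
  P[5]: 35 + 11 = 46
  P[6]: 36 + 11 = 47
  P[7]: 52 + 11 = 63
  P[8]: 67 + 11 = 78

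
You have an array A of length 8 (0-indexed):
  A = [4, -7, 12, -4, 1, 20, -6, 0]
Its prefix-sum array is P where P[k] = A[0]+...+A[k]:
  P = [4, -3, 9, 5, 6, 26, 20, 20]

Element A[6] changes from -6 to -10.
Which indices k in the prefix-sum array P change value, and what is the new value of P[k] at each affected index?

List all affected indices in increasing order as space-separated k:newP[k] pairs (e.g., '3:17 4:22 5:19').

P[k] = A[0] + ... + A[k]
P[k] includes A[6] iff k >= 6
Affected indices: 6, 7, ..., 7; delta = -4
  P[6]: 20 + -4 = 16
  P[7]: 20 + -4 = 16

Answer: 6:16 7:16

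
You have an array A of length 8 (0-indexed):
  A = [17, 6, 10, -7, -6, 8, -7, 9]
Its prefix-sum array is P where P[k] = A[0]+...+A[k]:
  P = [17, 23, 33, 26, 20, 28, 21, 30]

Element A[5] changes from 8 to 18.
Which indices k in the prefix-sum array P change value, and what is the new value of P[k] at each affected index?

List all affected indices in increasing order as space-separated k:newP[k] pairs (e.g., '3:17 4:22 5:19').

P[k] = A[0] + ... + A[k]
P[k] includes A[5] iff k >= 5
Affected indices: 5, 6, ..., 7; delta = 10
  P[5]: 28 + 10 = 38
  P[6]: 21 + 10 = 31
  P[7]: 30 + 10 = 40

Answer: 5:38 6:31 7:40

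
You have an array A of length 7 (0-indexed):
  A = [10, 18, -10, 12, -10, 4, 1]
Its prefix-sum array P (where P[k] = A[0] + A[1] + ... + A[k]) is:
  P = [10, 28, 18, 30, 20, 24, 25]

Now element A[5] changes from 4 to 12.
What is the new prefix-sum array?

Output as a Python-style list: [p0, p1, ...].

Answer: [10, 28, 18, 30, 20, 32, 33]

Derivation:
Change: A[5] 4 -> 12, delta = 8
P[k] for k < 5: unchanged (A[5] not included)
P[k] for k >= 5: shift by delta = 8
  P[0] = 10 + 0 = 10
  P[1] = 28 + 0 = 28
  P[2] = 18 + 0 = 18
  P[3] = 30 + 0 = 30
  P[4] = 20 + 0 = 20
  P[5] = 24 + 8 = 32
  P[6] = 25 + 8 = 33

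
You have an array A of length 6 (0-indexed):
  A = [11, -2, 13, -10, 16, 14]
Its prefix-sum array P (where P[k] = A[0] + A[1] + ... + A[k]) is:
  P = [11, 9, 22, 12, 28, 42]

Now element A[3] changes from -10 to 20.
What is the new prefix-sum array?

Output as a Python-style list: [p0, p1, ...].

Change: A[3] -10 -> 20, delta = 30
P[k] for k < 3: unchanged (A[3] not included)
P[k] for k >= 3: shift by delta = 30
  P[0] = 11 + 0 = 11
  P[1] = 9 + 0 = 9
  P[2] = 22 + 0 = 22
  P[3] = 12 + 30 = 42
  P[4] = 28 + 30 = 58
  P[5] = 42 + 30 = 72

Answer: [11, 9, 22, 42, 58, 72]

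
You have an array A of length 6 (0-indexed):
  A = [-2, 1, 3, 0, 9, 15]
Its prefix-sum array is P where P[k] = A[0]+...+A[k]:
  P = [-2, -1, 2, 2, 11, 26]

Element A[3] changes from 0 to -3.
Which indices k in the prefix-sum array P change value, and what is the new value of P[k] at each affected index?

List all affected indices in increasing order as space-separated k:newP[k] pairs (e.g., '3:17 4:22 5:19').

Answer: 3:-1 4:8 5:23

Derivation:
P[k] = A[0] + ... + A[k]
P[k] includes A[3] iff k >= 3
Affected indices: 3, 4, ..., 5; delta = -3
  P[3]: 2 + -3 = -1
  P[4]: 11 + -3 = 8
  P[5]: 26 + -3 = 23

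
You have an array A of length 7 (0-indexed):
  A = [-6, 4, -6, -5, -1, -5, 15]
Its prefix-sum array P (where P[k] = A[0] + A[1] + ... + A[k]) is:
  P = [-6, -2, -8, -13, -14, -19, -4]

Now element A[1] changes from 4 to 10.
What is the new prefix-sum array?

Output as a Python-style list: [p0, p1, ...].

Answer: [-6, 4, -2, -7, -8, -13, 2]

Derivation:
Change: A[1] 4 -> 10, delta = 6
P[k] for k < 1: unchanged (A[1] not included)
P[k] for k >= 1: shift by delta = 6
  P[0] = -6 + 0 = -6
  P[1] = -2 + 6 = 4
  P[2] = -8 + 6 = -2
  P[3] = -13 + 6 = -7
  P[4] = -14 + 6 = -8
  P[5] = -19 + 6 = -13
  P[6] = -4 + 6 = 2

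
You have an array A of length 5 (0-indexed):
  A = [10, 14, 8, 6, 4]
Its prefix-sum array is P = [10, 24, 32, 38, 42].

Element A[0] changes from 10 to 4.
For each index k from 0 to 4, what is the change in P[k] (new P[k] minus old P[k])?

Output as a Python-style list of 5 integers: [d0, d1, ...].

Element change: A[0] 10 -> 4, delta = -6
For k < 0: P[k] unchanged, delta_P[k] = 0
For k >= 0: P[k] shifts by exactly -6
Delta array: [-6, -6, -6, -6, -6]

Answer: [-6, -6, -6, -6, -6]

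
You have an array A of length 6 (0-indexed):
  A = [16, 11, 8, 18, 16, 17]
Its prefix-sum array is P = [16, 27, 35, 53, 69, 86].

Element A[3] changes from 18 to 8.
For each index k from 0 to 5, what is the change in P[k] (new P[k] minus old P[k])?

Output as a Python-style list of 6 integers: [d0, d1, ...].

Answer: [0, 0, 0, -10, -10, -10]

Derivation:
Element change: A[3] 18 -> 8, delta = -10
For k < 3: P[k] unchanged, delta_P[k] = 0
For k >= 3: P[k] shifts by exactly -10
Delta array: [0, 0, 0, -10, -10, -10]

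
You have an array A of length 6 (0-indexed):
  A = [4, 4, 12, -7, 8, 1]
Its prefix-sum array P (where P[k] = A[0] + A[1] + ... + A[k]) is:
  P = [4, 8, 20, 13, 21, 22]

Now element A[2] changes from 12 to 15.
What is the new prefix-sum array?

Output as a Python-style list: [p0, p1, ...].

Answer: [4, 8, 23, 16, 24, 25]

Derivation:
Change: A[2] 12 -> 15, delta = 3
P[k] for k < 2: unchanged (A[2] not included)
P[k] for k >= 2: shift by delta = 3
  P[0] = 4 + 0 = 4
  P[1] = 8 + 0 = 8
  P[2] = 20 + 3 = 23
  P[3] = 13 + 3 = 16
  P[4] = 21 + 3 = 24
  P[5] = 22 + 3 = 25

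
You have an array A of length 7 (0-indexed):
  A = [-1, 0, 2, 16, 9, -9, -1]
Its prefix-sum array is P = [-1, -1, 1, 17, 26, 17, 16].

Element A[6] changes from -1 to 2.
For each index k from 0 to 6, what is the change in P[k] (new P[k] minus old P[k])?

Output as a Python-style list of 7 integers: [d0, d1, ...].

Element change: A[6] -1 -> 2, delta = 3
For k < 6: P[k] unchanged, delta_P[k] = 0
For k >= 6: P[k] shifts by exactly 3
Delta array: [0, 0, 0, 0, 0, 0, 3]

Answer: [0, 0, 0, 0, 0, 0, 3]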